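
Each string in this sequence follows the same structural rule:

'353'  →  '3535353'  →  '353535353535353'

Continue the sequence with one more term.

Every step duplicates the string with '5' between the halves.
So the next term is two copies of 353535353535353 with '5' between the halves.

3535353535353535353535353535353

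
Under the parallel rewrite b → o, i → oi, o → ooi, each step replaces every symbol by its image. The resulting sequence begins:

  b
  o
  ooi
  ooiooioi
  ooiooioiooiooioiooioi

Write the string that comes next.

φ(ooiooioiooiooioiooioi) expands symbol-by-symbol to ooi ooi oi ooi ooi oi ooi oi ooi ooi oi ooi ooi oi ooi oi ooi ooi oi ooi oi; joining the 21 pieces gives the next term.

ooiooioiooiooioiooioiooiooioiooiooioiooioiooiooioiooioi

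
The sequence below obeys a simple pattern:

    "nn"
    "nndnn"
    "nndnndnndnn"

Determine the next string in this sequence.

nndnndnndnndnndnndnndnn

Every step duplicates the string with 'd' between the halves.
So the next term is two copies of nndnndnndnn with 'd' between the halves.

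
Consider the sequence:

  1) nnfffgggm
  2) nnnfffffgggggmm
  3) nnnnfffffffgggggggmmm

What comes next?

nnnnnfffffffffgggggggggmmmm

Reading off run lengths: n runs 2, 3, 4; f runs 3, 5, 7; g runs 3, 5, 7; m runs 1, 2, 3 — each is linear in n (n = 1, 2, …).
Setting n = 4 gives 5, 9, 9, 4 characters in each block.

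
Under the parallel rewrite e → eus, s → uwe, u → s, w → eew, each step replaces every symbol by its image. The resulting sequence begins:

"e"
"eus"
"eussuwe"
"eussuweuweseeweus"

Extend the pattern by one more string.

φ(eussuweuweseeweus) expands symbol-by-symbol to eus s uwe uwe s eew eus s eew eus uwe eus eus eew eus s uwe; joining the 17 pieces gives the next term.

eussuweuweseeweusseeweusuweeuseuseeweussuwe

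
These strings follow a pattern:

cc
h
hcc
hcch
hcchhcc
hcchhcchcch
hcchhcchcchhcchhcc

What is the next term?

This is a Fibonacci-style word recurrence s(k) = s(k−1)·s(k−2): e.g. h·cc = hcc.
Continuing: hcchhcchcchhcchhcc · hcchhcchcch gives term 8.

hcchhcchcchhcchhcchcchhcchcch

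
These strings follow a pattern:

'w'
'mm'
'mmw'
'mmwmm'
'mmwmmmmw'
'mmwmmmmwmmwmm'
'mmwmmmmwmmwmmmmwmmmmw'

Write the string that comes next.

Each term (from the third on) is the previous term followed by the one before it: term 3 = mm·w = mmw.
The next term joins mmwmmmmwmmwmmmmwmmmmw and mmwmmmmwmmwmm.

mmwmmmmwmmwmmmmwmmmmwmmwmmmmwmmwmm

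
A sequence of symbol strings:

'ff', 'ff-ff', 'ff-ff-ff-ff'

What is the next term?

Each string is two copies of the previous one joined by '-'.
Doubling ff-ff-ff-ff with '-' between the halves:

ff-ff-ff-ff-ff-ff-ff-ff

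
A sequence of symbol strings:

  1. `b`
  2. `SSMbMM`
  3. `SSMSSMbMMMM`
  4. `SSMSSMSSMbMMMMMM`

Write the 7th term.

s(k+1) = SSM·s(k)·MM, so each term gains SSM as a prefix and MM as a suffix.
From SSMSSMSSMbMMMMMM, 3 further steps: SSMSSMSSMbMMMMMM → SSMSSMSSMSSMbMMMMMMMM → SSMSSMSSMSSMSSMbMMMMMMMMMM → (answer).

SSMSSMSSMSSMSSMSSMbMMMMMMMMMMMM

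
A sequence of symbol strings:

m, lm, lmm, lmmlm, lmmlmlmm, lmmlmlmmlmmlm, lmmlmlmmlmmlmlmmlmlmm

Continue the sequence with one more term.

This is a Fibonacci-style word recurrence s(k) = s(k−1)·s(k−2): e.g. lm·m = lmm.
The next term joins lmmlmlmmlmmlmlmmlmlmm and lmmlmlmmlmmlm.

lmmlmlmmlmmlmlmmlmlmmlmmlmlmmlmmlm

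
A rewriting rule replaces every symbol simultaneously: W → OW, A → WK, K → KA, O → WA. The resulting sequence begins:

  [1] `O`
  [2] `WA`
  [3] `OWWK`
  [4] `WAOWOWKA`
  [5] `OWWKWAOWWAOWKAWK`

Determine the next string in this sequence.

Replace each of the 16 characters of OWWKWAOWWAOWKAWK in place — WA OW OW KA OW WK WA OW OW WK WA OW KA WK OW KA — and concatenate.

WAOWOWKAOWWKWAOWOWWKWAOWKAWKOWKA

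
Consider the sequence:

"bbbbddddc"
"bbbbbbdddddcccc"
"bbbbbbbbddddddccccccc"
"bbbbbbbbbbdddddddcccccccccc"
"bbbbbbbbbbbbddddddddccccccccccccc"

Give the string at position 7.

bbbbbbbbbbbbbbbbddddddddddccccccccccccccccccc

Term n consists of 2n+2 b's, followed by n+3 d's, followed by 3n-2 c's (n = 1, 2, …).
For term 7, n = 7, so the run lengths are 16, 10, 19.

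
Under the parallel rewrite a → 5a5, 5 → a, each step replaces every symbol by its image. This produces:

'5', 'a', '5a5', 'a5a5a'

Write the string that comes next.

Rewriting each symbol of a5a5a: a→5a5, 5→a, a→5a5, 5→a, a→5a5, which concatenates to 5a5 a 5a5 a 5a5.

5a5a5a5a5a5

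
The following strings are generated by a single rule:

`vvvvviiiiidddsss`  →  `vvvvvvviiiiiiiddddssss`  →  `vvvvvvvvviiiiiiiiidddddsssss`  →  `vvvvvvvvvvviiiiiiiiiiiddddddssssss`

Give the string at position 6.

vvvvvvvvvvvvvvviiiiiiiiiiiiiiiddddddddssssssss

Term n consists of 2n-1 v's, followed by 2n-1 i's, followed by n d's, followed by n s's, where the shown terms are n = 3, 4, 5, 6.
For term 6, n = 8, so the run lengths are 15, 15, 8, 8.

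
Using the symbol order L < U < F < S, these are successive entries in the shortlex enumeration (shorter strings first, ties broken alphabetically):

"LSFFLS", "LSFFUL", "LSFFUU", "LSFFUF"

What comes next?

The successor of LSFFUF increments the rightmost position that isn't already S and resets every position after it to L.

LSFFUS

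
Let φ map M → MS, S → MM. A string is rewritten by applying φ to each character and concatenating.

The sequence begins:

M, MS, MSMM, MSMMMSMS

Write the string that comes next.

Apply φ to MSMMMSMS symbol by symbol: M→MS, S→MM, M→MS, M→MS, M→MS, S→MM, M→MS, S→MM; joined: MS MM MS MS MS MM MS MM.

MSMMMSMSMSMMMSMM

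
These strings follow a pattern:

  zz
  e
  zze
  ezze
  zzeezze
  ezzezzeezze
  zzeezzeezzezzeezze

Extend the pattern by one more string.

From term 3 onward, concatenate the second-to-last term with the last: zz·e = zze, e·zze = ezze, …
So term 8 is ezzezzeezze·zzeezzeezzezzeezze.

ezzezzeezzezzeezzeezzezzeezze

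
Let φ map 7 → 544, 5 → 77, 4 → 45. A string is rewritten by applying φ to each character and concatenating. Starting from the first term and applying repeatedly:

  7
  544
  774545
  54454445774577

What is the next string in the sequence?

Rewriting the 14 symbols of 54454445774577 one by one yields 77 45 45 77 45 45 45 77 544 544 45 77 544 544; concatenated:

77454577454545775445444577544544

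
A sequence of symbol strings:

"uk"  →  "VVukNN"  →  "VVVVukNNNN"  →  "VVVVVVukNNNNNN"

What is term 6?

Each term wraps the previous one in VV on the left and NN on the right.
From VVVVVVukNNNNNN, 2 further steps: VVVVVVukNNNNNN → VVVVVVVVukNNNNNNNN → (answer).

VVVVVVVVVVukNNNNNNNNNN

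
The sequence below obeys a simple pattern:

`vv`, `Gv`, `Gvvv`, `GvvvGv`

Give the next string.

GvvvGvGvvv

From term 3 onward, concatenate the last term with the second-to-last: Gv·vv = Gvvv, Gvvv·Gv = GvvvGv, …
The next term joins GvvvGv and Gvvv.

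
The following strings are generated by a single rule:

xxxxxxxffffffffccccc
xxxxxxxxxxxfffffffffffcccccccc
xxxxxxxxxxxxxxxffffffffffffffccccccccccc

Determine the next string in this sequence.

xxxxxxxxxxxxxxxxxxxfffffffffffffffffcccccccccccccc

Reading off run lengths: x runs 7, 11, 15; f runs 8, 11, 14; c runs 5, 8, 11 — each is linear in n, where the shown terms are n = 2, 3, 4.
At n = 5 the blocks have lengths 19, 17, 14.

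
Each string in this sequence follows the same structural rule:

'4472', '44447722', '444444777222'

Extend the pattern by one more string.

4444444477772222

The n-th term is 2n 4's then n 7's then n 2's (n = 1, 2, …).
Setting n = 4 gives 8, 4, 4 characters in each block.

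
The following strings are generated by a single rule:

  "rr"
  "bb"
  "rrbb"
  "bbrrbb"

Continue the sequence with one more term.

rrbbbbrrbb

Each term (from the third on) is the two preceding terms concatenated in order: term 3 = rr·bb = rrbb.
So term 5 is rrbb·bbrrbb.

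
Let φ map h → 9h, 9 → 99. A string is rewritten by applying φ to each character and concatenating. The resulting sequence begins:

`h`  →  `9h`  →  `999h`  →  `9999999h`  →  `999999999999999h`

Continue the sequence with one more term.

9999999999999999999999999999999h

Applying the rule to each of the 16 symbols of 999999999999999h gives the pieces 99 99 99 99 99 99 99 99 99 99 99 99 99 99 99 9h, which concatenate to the answer.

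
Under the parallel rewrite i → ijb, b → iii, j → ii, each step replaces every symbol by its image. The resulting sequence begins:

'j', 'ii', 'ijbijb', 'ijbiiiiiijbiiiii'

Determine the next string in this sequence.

ijbiiiiiijbijbijbijbijbijbiiiiiijbijbijbijbijb

Applying the rule to each of the 16 symbols of ijbiiiiiijbiiiii gives the pieces ijb ii iii ijb ijb ijb ijb ijb ijb ii iii ijb ijb ijb ijb ijb, which concatenate to the answer.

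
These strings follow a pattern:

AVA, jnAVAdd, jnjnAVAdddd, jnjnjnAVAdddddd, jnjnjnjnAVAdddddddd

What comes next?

Every step adds jn to the front and dd to the end of the previous string.
One more step from jnjnjnjnAVAdddddddd gives the answer.

jnjnjnjnjnAVAdddddddddd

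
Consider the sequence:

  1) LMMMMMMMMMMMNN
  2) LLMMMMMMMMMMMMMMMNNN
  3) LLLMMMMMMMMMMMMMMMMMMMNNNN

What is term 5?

LLLLLMMMMMMMMMMMMMMMMMMMMMMMMMMMNNNNNN

Term n consists of n-2 L's, followed by 4n-1 M's, followed by n-1 N's, where the shown terms are n = 3, 4, 5.
At n = 7 the blocks have lengths 5, 27, 6.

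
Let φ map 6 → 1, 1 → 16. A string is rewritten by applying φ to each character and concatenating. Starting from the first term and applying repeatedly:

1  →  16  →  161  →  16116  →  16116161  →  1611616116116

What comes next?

Replace each of the 13 characters of 1611616116116 in place — 16 1 16 16 1 16 1 16 16 1 16 16 1 — and concatenate.

161161611611616116161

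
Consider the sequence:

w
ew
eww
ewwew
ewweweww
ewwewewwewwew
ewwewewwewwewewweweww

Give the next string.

ewwewewwewwewewwewewwewwewewwewwew

This is a Fibonacci-style word recurrence s(k) = s(k−1)·s(k−2): e.g. ew·w = eww.
So term 8 is ewwewewwewwewewweweww·ewwewewwewwew.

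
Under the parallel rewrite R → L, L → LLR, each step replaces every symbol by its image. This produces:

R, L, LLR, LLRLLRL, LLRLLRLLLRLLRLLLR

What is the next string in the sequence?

Rewriting the 17 symbols of LLRLLRLLLRLLRLLLR one by one yields LLR LLR L LLR LLR L LLR LLR LLR L LLR LLR L LLR LLR LLR L; concatenated:

LLRLLRLLLRLLRLLLRLLRLLRLLLRLLRLLLRLLRLLRL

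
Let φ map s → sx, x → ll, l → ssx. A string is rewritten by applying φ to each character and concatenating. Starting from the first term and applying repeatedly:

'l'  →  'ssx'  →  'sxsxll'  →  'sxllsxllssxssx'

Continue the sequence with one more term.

sxllssxssxsxllssxssxsxsxllsxsxll

Applying the rule to each of the 14 symbols of sxllsxllssxssx gives the pieces sx ll ssx ssx sx ll ssx ssx sx sx ll sx sx ll, which concatenate to the answer.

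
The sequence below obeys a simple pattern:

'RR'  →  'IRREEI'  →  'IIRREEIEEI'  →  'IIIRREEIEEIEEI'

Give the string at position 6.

IIIIIRREEIEEIEEIEEIEEI

Each term wraps the previous one in I on the left and EEI on the right.
From IIIRREEIEEIEEI, 2 further steps: IIIRREEIEEIEEI → IIIIRREEIEEIEEIEEI → (answer).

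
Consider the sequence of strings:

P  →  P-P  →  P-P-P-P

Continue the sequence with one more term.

s(k+1) = s(k)·-·s(k) — each term doubles the last with '-' between the halves.
Doubling P-P-P-P with '-' between the halves:

P-P-P-P-P-P-P-P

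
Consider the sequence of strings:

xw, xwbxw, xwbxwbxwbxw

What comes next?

xwbxwbxwbxwbxwbxwbxwbxw

Each string is two copies of the previous one joined by 'b'.
So the next term is two copies of xwbxwbxwbxw with 'b' between the halves.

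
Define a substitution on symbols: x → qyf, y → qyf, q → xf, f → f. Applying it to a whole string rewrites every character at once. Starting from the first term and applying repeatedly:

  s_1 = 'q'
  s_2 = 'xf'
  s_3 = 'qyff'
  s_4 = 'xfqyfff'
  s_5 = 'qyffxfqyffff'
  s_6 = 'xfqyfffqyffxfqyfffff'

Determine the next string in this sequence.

Replace each of the 20 characters of xfqyfffqyffxfqyfffff in place — qyf f xf qyf f f f xf qyf f f qyf f xf qyf f f f f f — and concatenate.

qyffxfqyffffxfqyfffqyffxfqyffffff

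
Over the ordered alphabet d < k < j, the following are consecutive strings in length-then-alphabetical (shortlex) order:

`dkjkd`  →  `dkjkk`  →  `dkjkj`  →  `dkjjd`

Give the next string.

dkjjk

The successor of dkjjd increments the rightmost position that isn't already j and resets every position after it to d.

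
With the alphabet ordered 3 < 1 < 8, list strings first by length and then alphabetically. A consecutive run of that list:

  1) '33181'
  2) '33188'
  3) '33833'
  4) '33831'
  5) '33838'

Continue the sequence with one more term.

33813

The successor of 33838 increments the rightmost position that isn't already 8 and resets every position after it to 3.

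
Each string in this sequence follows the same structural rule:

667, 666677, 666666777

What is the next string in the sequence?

Each string has the form 6^{2n} 7^{n} (n = 1, 2, …).
At n = 4 the blocks have lengths 8, 4.

666666667777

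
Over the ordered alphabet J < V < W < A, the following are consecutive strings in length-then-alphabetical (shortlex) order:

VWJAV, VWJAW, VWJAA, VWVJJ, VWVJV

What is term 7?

Continuing the enumeration 2 steps past VWVJV: VWVJV → VWVJW → (answer).

VWVJA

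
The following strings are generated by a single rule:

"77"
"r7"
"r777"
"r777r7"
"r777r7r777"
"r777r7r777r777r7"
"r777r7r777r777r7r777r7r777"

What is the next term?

Each term (from the third on) is the previous term followed by the one before it: term 3 = r7·77 = r777.
So term 8 is r777r7r777r777r7r777r7r777·r777r7r777r777r7.

r777r7r777r777r7r777r7r777r777r7r777r777r7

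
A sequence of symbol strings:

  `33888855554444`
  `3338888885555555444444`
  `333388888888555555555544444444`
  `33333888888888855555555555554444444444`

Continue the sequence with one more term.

3333338888888888885555555555555555444444444444

Term n consists of n 3's, followed by 2n 8's, followed by 3n-2 5's, followed by 2n 4's, where the shown terms are n = 2, 3, 4, 5.
Setting n = 6 gives 6, 12, 16, 12 characters in each block.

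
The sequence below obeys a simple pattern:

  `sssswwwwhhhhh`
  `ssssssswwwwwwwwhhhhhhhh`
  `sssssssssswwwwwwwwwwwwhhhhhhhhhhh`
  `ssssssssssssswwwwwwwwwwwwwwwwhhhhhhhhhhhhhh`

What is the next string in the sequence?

Reading off run lengths: s runs 4, 7, 10, 13; w runs 4, 8, 12, 16; h runs 5, 8, 11, 14 — each is linear in n (n = 1, 2, …).
Setting n = 5 gives 16, 20, 17 characters in each block.

sssssssssssssssswwwwwwwwwwwwwwwwwwwwhhhhhhhhhhhhhhhhh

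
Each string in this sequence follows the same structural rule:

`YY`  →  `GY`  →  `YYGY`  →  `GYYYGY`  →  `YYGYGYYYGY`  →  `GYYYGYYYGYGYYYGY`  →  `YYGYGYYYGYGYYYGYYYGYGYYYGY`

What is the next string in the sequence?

GYYYGYYYGYGYYYGYYYGYGYYYGYGYYYGYYYGYGYYYGY

From term 3 onward, concatenate the second-to-last term with the last: YY·GY = YYGY, GY·YYGY = GYYYGY, …
The next term joins GYYYGYYYGYGYYYGY and YYGYGYYYGYGYYYGYYYGYGYYYGY.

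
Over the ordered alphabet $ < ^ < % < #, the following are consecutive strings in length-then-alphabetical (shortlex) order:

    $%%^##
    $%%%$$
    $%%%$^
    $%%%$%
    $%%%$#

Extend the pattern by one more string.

Find the rightmost character of $%%%$# below #, bump it to the next letter, and reset everything to its right to $.

$%%%^$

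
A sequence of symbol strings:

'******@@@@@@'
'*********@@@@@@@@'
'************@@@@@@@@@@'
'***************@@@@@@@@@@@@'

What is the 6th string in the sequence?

*********************@@@@@@@@@@@@@@@@

Reading off run lengths: * runs 6, 9, 12, 15; @ runs 6, 8, 10, 12 — each is linear in n, where the shown terms are n = 2, 3, 4, 5.
Setting n = 7 gives 21, 16 characters in each block.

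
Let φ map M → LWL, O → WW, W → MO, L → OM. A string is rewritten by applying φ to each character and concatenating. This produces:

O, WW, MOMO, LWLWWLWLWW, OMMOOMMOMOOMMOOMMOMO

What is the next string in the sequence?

WWLWLLWLWWWWLWLLWLWWLWLWWWWLWLLWLWWWWLWLLWLWWLWLWW

Applying the rule to each of the 20 symbols of OMMOOMMOMOOMMOOMMOMO gives the pieces WW LWL LWL WW WW LWL LWL WW LWL WW WW LWL LWL WW WW LWL LWL WW LWL WW, which concatenate to the answer.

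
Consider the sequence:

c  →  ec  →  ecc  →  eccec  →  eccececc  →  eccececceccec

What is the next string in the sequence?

This is a Fibonacci-style word recurrence s(k) = s(k−1)·s(k−2): e.g. ec·c = ecc.
So term 7 is eccececceccec·eccececc.

eccececceccececcececc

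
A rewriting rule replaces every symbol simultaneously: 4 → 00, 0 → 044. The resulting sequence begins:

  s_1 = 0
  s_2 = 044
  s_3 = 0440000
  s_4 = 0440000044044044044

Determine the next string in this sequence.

φ(0440000044044044044) expands symbol-by-symbol to 044 00 00 044 044 044 044 044 00 00 044 00 00 044 00 00 044 00 00; joining the 19 pieces gives the next term.

04400000440440440440440000044000004400000440000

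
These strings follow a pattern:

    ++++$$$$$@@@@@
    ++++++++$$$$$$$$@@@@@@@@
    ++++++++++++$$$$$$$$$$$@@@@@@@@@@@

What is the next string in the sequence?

++++++++++++++++$$$$$$$$$$$$$$@@@@@@@@@@@@@@

Each string has the form +^{4n} $^{3n+2} @^{3n+2} (n = 1, 2, …).
At n = 4 the blocks have lengths 16, 14, 14.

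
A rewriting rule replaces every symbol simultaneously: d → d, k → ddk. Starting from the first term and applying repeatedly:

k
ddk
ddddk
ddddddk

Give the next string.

Expanding ddddddk: d→d, d→d, d→d, d→d, d→d, d→d, k→ddk. Concatenated: d d d d d d ddk.

ddddddddk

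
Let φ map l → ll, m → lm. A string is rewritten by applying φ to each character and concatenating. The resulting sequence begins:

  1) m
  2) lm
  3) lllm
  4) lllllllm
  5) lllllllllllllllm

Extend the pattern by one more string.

lllllllllllllllllllllllllllllllm

Replace each of the 16 characters of lllllllllllllllm in place — ll ll ll ll ll ll ll ll ll ll ll ll ll ll ll lm — and concatenate.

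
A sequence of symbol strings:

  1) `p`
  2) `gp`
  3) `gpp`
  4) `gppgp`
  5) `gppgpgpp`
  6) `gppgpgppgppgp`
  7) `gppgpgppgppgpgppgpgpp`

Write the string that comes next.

Each term (from the third on) is the previous term followed by the one before it: term 3 = gp·p = gpp.
So term 8 is gppgpgppgppgpgppgpgpp·gppgpgppgppgp.

gppgpgppgppgpgppgpgppgppgpgppgppgp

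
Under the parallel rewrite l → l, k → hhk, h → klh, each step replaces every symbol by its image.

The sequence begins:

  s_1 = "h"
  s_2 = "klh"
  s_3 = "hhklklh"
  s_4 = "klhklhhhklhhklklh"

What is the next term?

hhklklhhhklklhklhklhhhklklhklhhhklhhklklh

φ(klhklhhhklhhklklh) expands symbol-by-symbol to hhk l klh hhk l klh klh klh hhk l klh klh hhk l hhk l klh; joining the 17 pieces gives the next term.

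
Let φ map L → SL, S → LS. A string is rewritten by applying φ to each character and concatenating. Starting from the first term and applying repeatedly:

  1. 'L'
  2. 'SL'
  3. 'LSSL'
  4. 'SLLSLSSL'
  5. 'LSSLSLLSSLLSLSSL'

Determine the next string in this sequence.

Rewriting the 16 symbols of LSSLSLLSSLLSLSSL one by one yields SL LS LS SL LS SL SL LS LS SL SL LS SL LS LS SL; concatenated:

SLLSLSSLLSSLSLLSLSSLSLLSSLLSLSSL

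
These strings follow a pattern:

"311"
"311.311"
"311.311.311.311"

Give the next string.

s(k+1) = s(k)·.·s(k) — each term doubles the last with '.' between the halves.
So the next term is two copies of 311.311.311.311 with '.' between the halves.

311.311.311.311.311.311.311.311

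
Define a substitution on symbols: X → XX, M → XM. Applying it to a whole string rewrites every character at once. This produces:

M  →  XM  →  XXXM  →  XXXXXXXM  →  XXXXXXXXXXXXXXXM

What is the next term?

Rewriting the 16 symbols of XXXXXXXXXXXXXXXM one by one yields XX XX XX XX XX XX XX XX XX XX XX XX XX XX XX XM; concatenated:

XXXXXXXXXXXXXXXXXXXXXXXXXXXXXXXM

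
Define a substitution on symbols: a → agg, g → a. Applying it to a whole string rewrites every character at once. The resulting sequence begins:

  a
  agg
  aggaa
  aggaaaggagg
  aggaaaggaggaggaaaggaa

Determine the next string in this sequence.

Rewriting the 21 symbols of aggaaaggaggaggaaaggaa one by one yields agg a a agg agg agg a a agg a a agg a a agg agg agg a a agg agg; concatenated:

aggaaaggaggaggaaaggaaaggaaaggaggaggaaaggagg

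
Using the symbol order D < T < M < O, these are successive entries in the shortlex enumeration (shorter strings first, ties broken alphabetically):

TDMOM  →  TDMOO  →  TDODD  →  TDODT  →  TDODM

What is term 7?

Continuing the enumeration 2 steps past TDODM: TDODM → TDODO → (answer).

TDOTD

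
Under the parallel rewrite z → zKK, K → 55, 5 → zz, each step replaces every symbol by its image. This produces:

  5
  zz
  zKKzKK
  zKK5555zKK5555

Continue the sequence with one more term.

Rewriting the 14 symbols of zKK5555zKK5555 one by one yields zKK 55 55 zz zz zz zz zKK 55 55 zz zz zz zz; concatenated:

zKK5555zzzzzzzzzKK5555zzzzzzzz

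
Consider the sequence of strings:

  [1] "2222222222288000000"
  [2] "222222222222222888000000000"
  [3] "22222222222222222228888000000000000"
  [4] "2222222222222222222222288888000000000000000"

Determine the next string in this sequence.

222222222222222222222222222888888000000000000000000

Each string has the form 2^{4n+3} 8^{n} 0^{3n}, where the shown terms are n = 2, 3, 4, 5.
At n = 6 the blocks have lengths 27, 6, 18.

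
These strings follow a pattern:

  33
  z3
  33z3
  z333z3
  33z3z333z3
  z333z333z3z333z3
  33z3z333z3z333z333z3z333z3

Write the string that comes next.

This is a Fibonacci-style word recurrence s(k) = s(k−2)·s(k−1): e.g. 33·z3 = 33z3.
Continuing: z333z333z3z333z3 · 33z3z333z3z333z333z3z333z3 gives term 8.

z333z333z3z333z333z3z333z3z333z333z3z333z3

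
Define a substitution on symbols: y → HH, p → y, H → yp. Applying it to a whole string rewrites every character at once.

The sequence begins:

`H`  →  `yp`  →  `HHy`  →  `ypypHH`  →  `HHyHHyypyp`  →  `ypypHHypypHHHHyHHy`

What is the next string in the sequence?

Replace each of the 18 characters of ypypHHypypHHHHyHHy in place — HH y HH y yp yp HH y HH y yp yp yp yp HH yp yp HH — and concatenate.

HHyHHyypypHHyHHyypypypypHHypypHH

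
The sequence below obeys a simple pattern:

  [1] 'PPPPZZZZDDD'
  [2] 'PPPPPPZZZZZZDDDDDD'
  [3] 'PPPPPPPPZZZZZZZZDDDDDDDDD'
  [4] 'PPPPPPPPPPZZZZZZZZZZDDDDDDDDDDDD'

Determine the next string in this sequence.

PPPPPPPPPPPPZZZZZZZZZZZZDDDDDDDDDDDDDDD

Reading off run lengths: P runs 4, 6, 8, 10; Z runs 4, 6, 8, 10; D runs 3, 6, 9, 12 — each is linear in n (n = 1, 2, …).
Setting n = 5 gives 12, 12, 15 characters in each block.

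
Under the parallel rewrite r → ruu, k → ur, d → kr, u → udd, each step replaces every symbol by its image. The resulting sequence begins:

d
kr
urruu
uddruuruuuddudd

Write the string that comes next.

Replace each of the 15 characters of uddruuruuuddudd in place — udd kr kr ruu udd udd ruu udd udd udd kr kr udd kr kr — and concatenate.

uddkrkrruuudduddruuuddudduddkrkruddkrkr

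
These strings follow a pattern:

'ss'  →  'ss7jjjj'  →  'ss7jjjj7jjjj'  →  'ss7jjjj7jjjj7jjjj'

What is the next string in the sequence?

The strings grow by a fixed suffix 7jjjj each time.
Applying this once more to ss7jjjj7jjjj7jjjj:

ss7jjjj7jjjj7jjjj7jjjj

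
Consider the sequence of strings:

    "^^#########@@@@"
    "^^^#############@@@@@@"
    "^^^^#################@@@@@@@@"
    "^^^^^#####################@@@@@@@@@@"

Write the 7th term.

Each string has the form ^^{n} #^{4n+1} @^{2n}, where the shown terms are n = 2, 3, 4, 5.
For term 7, n = 8, so the run lengths are 8, 33, 16.

^^^^^^^^#################################@@@@@@@@@@@@@@@@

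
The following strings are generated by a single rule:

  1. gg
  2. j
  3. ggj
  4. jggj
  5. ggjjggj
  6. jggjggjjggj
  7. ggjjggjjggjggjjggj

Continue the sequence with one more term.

jggjggjjggjggjjggjjggjggjjggj

Each term (from the third on) is the two preceding terms concatenated in order: term 3 = gg·j = ggj.
Continuing: jggjggjjggj · ggjjggjjggjggjjggj gives term 8.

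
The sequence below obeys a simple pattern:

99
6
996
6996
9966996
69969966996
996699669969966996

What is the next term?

This is a Fibonacci-style word recurrence s(k) = s(k−2)·s(k−1): e.g. 99·6 = 996.
The next term joins 69969966996 and 996699669969966996.

69969966996996699669969966996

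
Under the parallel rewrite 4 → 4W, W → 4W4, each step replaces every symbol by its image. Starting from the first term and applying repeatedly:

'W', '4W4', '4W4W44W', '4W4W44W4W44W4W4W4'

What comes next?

4W4W44W4W44W4W4W44W4W44W4W4W44W4W44W4W44W

Replace each of the 17 characters of 4W4W44W4W44W4W4W4 in place — 4W 4W4 4W 4W4 4W 4W 4W4 4W 4W4 4W 4W 4W4 4W 4W4 4W 4W4 4W — and concatenate.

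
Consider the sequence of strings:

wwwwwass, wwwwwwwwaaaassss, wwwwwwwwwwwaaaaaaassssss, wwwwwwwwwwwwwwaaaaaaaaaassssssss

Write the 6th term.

Each string has the form w^{3n+2} a^{3n-2} s^{2n} (n = 1, 2, …).
Setting n = 6 gives 20, 16, 12 characters in each block.

wwwwwwwwwwwwwwwwwwwwaaaaaaaaaaaaaaaassssssssssss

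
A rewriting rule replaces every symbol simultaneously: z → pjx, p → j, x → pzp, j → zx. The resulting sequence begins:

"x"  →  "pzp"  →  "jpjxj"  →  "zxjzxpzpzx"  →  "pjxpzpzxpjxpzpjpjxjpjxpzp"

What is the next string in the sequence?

jzxpzpjpjxjpjxpzpjzxpzpjpjxjzxjzxpzpzxjzxpzpjpjxj

φ(pjxpzpzxpjxpzpjpjxjpjxpzp) expands symbol-by-symbol to j zx pzp j pjx j pjx pzp j zx pzp j pjx j zx j zx pzp zx j zx pzp j pjx j; joining the 25 pieces gives the next term.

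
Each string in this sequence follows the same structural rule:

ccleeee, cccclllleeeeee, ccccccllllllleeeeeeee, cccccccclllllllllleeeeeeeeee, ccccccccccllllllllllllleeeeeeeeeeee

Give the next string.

cccccccccccclllllllllllllllleeeeeeeeeeeeee

Term n consists of 2n c's, followed by 3n-2 l's, followed by 2n+2 e's (n = 1, 2, …).
At n = 6 the blocks have lengths 12, 16, 14.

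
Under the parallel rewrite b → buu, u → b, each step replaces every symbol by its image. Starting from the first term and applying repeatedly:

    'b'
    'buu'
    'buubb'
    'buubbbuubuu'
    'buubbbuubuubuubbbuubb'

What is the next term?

Rewriting the 21 symbols of buubbbuubuubuubbbuubb one by one yields buu b b buu buu buu b b buu b b buu b b buu buu buu b b buu buu; concatenated:

buubbbuubuubuubbbuubbbuubbbuubuubuubbbuubuu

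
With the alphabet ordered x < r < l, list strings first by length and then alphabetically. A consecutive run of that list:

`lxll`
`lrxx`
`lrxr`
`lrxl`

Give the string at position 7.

lrrl

Stepping forward 3 times from lrxl: lrxl → lrrx → lrrr, then the target.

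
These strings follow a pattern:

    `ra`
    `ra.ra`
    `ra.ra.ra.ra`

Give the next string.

ra.ra.ra.ra.ra.ra.ra.ra

Each string is two copies of the previous one joined by '.'.
One more doubling of ra.ra.ra.ra gives the answer.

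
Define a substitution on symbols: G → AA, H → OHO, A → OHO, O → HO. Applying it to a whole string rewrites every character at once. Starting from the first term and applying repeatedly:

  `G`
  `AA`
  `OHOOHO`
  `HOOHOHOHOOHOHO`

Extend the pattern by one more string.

Replace each of the 14 characters of HOOHOHOHOOHOHO in place — OHO HO HO OHO HO OHO HO OHO HO HO OHO HO OHO HO — and concatenate.

OHOHOHOOHOHOOHOHOOHOHOHOOHOHOOHOHO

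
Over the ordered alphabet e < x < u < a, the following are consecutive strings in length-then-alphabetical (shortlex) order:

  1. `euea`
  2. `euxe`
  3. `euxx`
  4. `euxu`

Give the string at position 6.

Advancing 2 positions from euxu through euxu → euxa reaches term 6.

euue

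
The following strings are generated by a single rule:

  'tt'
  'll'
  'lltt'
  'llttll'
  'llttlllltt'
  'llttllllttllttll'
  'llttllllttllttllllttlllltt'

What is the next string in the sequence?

From term 3 onward, concatenate the last term with the second-to-last: ll·tt = lltt, lltt·ll = llttll, …
Continuing: llttllllttllttllllttlllltt · llttllllttllttll gives term 8.

llttllllttllttllllttllllttllttllllttllttll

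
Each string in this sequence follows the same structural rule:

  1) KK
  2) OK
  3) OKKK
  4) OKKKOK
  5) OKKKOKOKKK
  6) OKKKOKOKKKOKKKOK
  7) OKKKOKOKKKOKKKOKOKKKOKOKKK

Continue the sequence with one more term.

Each term (from the third on) is the previous term followed by the one before it: term 3 = OK·KK = OKKK.
The next term joins OKKKOKOKKKOKKKOKOKKKOKOKKK and OKKKOKOKKKOKKKOK.

OKKKOKOKKKOKKKOKOKKKOKOKKKOKKKOKOKKKOKKKOK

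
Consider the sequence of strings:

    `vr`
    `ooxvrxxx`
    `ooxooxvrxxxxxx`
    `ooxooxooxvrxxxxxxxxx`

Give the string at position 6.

Each term wraps the previous one in oox on the left and xxx on the right.
From ooxooxooxvrxxxxxxxxx, 2 further steps: ooxooxooxvrxxxxxxxxx → ooxooxooxooxvrxxxxxxxxxxxx → (answer).

ooxooxooxooxooxvrxxxxxxxxxxxxxxx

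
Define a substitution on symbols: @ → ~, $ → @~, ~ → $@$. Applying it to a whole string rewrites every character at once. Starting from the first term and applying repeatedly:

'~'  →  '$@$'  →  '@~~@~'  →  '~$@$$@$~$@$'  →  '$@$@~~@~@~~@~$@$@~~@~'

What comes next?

Replace each of the 21 characters of $@$@~~@~@~~@~$@$@~~@~ in place — @~ ~ @~ ~ $@$ $@$ ~ $@$ ~ $@$ $@$ ~ $@$ @~ ~ @~ ~ $@$ $@$ ~ $@$ — and concatenate.

@~~@~~$@$$@$~$@$~$@$$@$~$@$@~~@~~$@$$@$~$@$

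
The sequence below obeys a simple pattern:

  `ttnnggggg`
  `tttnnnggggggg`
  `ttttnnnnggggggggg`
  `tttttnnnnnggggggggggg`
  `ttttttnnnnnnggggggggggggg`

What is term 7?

Reading off run lengths: t runs 2, 3, 4, 5, 6; n runs 2, 3, 4, 5, 6; g runs 5, 7, 9, 11, 13 — each is linear in n, where the shown terms are n = 2, 3, 4, 5, 6.
At n = 8 the blocks have lengths 8, 8, 17.

ttttttttnnnnnnnnggggggggggggggggg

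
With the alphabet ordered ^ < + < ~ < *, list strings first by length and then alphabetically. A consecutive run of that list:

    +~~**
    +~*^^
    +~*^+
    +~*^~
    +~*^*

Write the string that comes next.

+~*+^

Find the rightmost character of +~*^* below *, bump it to the next letter, and reset everything to its right to ^.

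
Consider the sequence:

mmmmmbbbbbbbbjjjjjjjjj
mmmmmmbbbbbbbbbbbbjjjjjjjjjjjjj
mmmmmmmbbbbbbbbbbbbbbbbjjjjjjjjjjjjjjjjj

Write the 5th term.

mmmmmmmmmbbbbbbbbbbbbbbbbbbbbbbbbjjjjjjjjjjjjjjjjjjjjjjjjj

Reading off run lengths: m runs 5, 6, 7; b runs 8, 12, 16; j runs 9, 13, 17 — each is linear in n, where the shown terms are n = 2, 3, 4.
Setting n = 6 gives 9, 24, 25 characters in each block.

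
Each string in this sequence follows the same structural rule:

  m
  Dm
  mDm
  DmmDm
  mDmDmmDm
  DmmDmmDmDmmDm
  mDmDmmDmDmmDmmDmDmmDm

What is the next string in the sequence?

Each term (from the third on) is the two preceding terms concatenated in order: term 3 = m·Dm = mDm.
The next term joins DmmDmmDmDmmDm and mDmDmmDmDmmDmmDmDmmDm.

DmmDmmDmDmmDmmDmDmmDmDmmDmmDmDmmDm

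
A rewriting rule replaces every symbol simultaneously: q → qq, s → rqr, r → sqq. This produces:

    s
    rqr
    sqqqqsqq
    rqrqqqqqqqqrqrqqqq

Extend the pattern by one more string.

Rewriting the 18 symbols of rqrqqqqqqqqrqrqqqq one by one yields sqq qq sqq qq qq qq qq qq qq qq qq sqq qq sqq qq qq qq qq; concatenated:

sqqqqsqqqqqqqqqqqqqqqqqqsqqqqsqqqqqqqqqq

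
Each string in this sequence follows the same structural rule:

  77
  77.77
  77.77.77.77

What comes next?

Each string is two copies of the previous one joined by '.'.
Doubling 77.77.77.77 with '.' between the halves:

77.77.77.77.77.77.77.77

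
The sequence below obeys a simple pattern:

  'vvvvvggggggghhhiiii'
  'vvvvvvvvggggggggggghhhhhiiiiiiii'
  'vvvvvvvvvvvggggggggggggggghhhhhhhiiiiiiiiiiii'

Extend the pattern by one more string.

Reading off run lengths: v runs 5, 8, 11; g runs 7, 11, 15; h runs 3, 5, 7; i runs 4, 8, 12 — each is linear in n (n = 1, 2, …).
For the next term, n = 4, so the run lengths are 14, 19, 9, 16.

vvvvvvvvvvvvvvggggggggggggggggggghhhhhhhhhiiiiiiiiiiiiiiii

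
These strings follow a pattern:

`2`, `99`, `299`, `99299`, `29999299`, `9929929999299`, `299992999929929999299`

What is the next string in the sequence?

Each term (from the third on) is the two preceding terms concatenated in order: term 3 = 2·99 = 299.
Continuing: 9929929999299 · 299992999929929999299 gives term 8.

9929929999299299992999929929999299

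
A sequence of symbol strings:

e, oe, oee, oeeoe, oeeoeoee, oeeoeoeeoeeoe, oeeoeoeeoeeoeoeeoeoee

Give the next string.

oeeoeoeeoeeoeoeeoeoeeoeeoeoeeoeeoe

From term 3 onward, concatenate the last term with the second-to-last: oe·e = oee, oee·oe = oeeoe, …
The next term joins oeeoeoeeoeeoeoeeoeoee and oeeoeoeeoeeoe.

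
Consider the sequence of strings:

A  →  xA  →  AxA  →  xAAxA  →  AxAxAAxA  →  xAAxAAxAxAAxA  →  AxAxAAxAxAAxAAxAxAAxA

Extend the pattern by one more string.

xAAxAAxAxAAxAAxAxAAxAxAAxAAxAxAAxA

Each term (from the third on) is the two preceding terms concatenated in order: term 3 = A·xA = AxA.
So term 8 is xAAxAAxAxAAxA·AxAxAAxAxAAxAAxAxAAxA.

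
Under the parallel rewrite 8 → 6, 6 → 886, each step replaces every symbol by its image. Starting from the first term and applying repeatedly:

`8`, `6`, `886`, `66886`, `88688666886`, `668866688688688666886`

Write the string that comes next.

Rewriting the 21 symbols of 668866688688688666886 one by one yields 886 886 6 6 886 886 886 6 6 886 6 6 886 6 6 886 886 886 6 6 886; concatenated:

8868866688688688666886668866688688688666886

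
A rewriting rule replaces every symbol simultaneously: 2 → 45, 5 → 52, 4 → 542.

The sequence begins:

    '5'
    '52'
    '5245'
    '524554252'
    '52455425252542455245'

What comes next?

524554252525424552455245525424554252524554252

φ(52455425252542455245) expands symbol-by-symbol to 52 45 542 52 52 542 45 52 45 52 45 52 542 45 542 52 52 45 542 52; joining the 20 pieces gives the next term.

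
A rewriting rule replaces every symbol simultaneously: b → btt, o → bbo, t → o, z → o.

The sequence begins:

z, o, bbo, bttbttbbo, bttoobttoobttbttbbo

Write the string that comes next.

bttoobbobbobttoobbobbobttoobttoobttbttbbo

Replace each of the 19 characters of bttoobttoobttbttbbo in place — btt o o bbo bbo btt o o bbo bbo btt o o btt o o btt btt bbo — and concatenate.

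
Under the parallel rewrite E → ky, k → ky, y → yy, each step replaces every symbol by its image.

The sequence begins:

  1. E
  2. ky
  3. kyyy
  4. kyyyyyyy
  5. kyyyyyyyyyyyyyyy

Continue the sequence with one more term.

kyyyyyyyyyyyyyyyyyyyyyyyyyyyyyyy

φ(kyyyyyyyyyyyyyyy) expands symbol-by-symbol to ky yy yy yy yy yy yy yy yy yy yy yy yy yy yy yy; joining the 16 pieces gives the next term.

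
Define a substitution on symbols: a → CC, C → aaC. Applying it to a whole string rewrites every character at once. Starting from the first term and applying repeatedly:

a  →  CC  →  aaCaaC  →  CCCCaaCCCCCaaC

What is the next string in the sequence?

aaCaaCaaCaaCCCCCaaCaaCaaCaaCaaCCCCCaaC

Applying the rule to each of the 14 symbols of CCCCaaCCCCCaaC gives the pieces aaC aaC aaC aaC CC CC aaC aaC aaC aaC aaC CC CC aaC, which concatenate to the answer.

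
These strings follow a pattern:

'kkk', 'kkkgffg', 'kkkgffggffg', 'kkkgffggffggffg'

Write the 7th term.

Each term is the previous one with gffg appended.
From kkkgffggffggffg, 3 further steps: kkkgffggffggffg → kkkgffggffggffggffg → kkkgffggffggffggffggffg → (answer).

kkkgffggffggffggffggffggffg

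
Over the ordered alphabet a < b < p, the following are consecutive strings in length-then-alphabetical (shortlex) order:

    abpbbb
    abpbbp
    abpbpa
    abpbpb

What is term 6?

abppaa

Continuing the enumeration 2 steps past abpbpb: abpbpb → abpbpp → (answer).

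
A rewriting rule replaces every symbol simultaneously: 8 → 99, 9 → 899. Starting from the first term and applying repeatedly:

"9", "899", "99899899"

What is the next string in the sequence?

Rewriting each symbol of 99899899: 9→899, 9→899, 8→99, 9→899, 9→899, 8→99, 9→899, 9→899, which concatenates to 899 899 99 899 899 99 899 899.

8998999989989999899899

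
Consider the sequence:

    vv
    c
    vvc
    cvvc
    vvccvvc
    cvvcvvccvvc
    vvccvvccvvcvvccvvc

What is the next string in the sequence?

cvvcvvccvvcvvccvvccvvcvvccvvc

From term 3 onward, concatenate the second-to-last term with the last: vv·c = vvc, c·vvc = cvvc, …
So term 8 is cvvcvvccvvc·vvccvvccvvcvvccvvc.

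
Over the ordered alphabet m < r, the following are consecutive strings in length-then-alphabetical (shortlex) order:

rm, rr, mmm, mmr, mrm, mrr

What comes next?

The successor of mrr increments the rightmost position that isn't already r and resets every position after it to m.

rmm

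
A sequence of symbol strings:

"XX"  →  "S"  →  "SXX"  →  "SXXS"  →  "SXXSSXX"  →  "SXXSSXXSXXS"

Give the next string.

From term 3 onward, concatenate the last term with the second-to-last: S·XX = SXX, SXX·S = SXXS, …
Continuing: SXXSSXXSXXS · SXXSSXX gives term 7.

SXXSSXXSXXSSXXSSXX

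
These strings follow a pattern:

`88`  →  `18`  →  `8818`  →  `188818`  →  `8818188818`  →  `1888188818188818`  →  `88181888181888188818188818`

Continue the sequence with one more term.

188818881818881888181888181888188818188818

From term 3 onward, concatenate the second-to-last term with the last: 88·18 = 8818, 18·8818 = 188818, …
So term 8 is 1888188818188818·88181888181888188818188818.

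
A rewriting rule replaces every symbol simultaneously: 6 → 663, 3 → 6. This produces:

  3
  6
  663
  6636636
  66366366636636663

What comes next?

Replace each of the 17 characters of 66366366636636663 in place — 663 663 6 663 663 6 663 663 663 6 663 663 6 663 663 663 6 — and concatenate.

66366366636636663663663666366366636636636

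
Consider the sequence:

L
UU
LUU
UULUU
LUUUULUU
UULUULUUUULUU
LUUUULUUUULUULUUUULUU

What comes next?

UULUULUUUULUULUUUULUUUULUULUUUULUU

Each term (from the third on) is the two preceding terms concatenated in order: term 3 = L·UU = LUU.
So term 8 is UULUULUUUULUU·LUUUULUUUULUULUUUULUU.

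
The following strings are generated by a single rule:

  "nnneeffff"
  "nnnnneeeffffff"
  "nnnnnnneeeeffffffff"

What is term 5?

nnnnnnnnnnneeeeeeffffffffffff

Term n consists of 2n+1 n's, followed by n+1 e's, followed by 2n+2 f's (n = 1, 2, …).
Setting n = 5 gives 11, 6, 12 characters in each block.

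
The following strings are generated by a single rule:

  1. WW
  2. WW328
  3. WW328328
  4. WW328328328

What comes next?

Every step adds 328 to the end: s(k+1) = s(k)·328.
Applying this once more to WW328328328:

WW328328328328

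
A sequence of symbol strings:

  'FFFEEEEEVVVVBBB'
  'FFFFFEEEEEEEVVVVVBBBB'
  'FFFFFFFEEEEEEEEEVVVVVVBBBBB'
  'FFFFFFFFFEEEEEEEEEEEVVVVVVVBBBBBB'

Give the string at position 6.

Term n consists of 2n-1 F's, followed by 2n+1 E's, followed by n+2 V's, followed by n+1 B's, where the shown terms are n = 2, 3, 4, 5.
For term 6, n = 7, so the run lengths are 13, 15, 9, 8.

FFFFFFFFFFFFFEEEEEEEEEEEEEEEVVVVVVVVVBBBBBBBB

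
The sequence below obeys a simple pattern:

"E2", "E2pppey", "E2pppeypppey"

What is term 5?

Every step adds pppey to the end: s(k+1) = s(k)·pppey.
From E2pppeypppey, 2 further steps: E2pppeypppey → E2pppeypppeypppey → (answer).

E2pppeypppeypppeypppey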